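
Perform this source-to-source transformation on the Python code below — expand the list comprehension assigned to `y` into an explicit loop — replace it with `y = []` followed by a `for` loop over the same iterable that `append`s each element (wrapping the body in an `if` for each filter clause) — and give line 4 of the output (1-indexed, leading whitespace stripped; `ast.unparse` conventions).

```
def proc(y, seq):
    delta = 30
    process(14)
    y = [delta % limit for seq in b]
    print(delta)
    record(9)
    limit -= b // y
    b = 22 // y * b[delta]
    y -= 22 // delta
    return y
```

Transformed code:
def proc(y, seq):
    delta = 30
    process(14)
    y = []
    for seq in b:
        y.append(delta % limit)
    print(delta)
    record(9)
    limit -= b // y
    b = 22 // y * b[delta]
    y -= 22 // delta
    return y

y = []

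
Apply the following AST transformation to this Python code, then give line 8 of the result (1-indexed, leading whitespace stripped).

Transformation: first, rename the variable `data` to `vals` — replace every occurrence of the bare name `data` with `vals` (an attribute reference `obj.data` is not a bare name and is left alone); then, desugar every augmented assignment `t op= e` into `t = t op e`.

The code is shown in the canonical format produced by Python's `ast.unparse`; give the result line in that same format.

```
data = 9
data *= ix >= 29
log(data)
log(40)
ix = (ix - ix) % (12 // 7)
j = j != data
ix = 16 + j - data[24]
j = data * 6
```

Transformed code:
vals = 9
vals = vals * (ix >= 29)
log(vals)
log(40)
ix = (ix - ix) % (12 // 7)
j = j != vals
ix = 16 + j - vals[24]
j = vals * 6

j = vals * 6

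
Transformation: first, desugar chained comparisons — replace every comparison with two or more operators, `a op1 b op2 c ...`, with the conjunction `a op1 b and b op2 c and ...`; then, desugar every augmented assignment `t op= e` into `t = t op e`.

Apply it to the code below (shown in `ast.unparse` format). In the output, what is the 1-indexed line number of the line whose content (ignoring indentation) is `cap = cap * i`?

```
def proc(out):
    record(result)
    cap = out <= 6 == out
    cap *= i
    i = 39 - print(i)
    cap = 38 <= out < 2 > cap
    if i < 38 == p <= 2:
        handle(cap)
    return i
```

4

Transformed code:
def proc(out):
    record(result)
    cap = out <= 6 and 6 == out
    cap = cap * i
    i = 39 - print(i)
    cap = 38 <= out and out < 2 and (2 > cap)
    if i < 38 and 38 == p and (p <= 2):
        handle(cap)
    return i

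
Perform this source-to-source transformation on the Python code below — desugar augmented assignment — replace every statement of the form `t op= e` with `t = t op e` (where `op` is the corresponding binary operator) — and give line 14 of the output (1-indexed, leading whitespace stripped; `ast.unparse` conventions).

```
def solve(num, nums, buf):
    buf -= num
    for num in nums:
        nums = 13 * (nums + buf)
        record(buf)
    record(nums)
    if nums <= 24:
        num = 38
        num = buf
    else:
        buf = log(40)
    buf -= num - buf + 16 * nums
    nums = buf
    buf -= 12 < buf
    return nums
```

Transformed code:
def solve(num, nums, buf):
    buf = buf - num
    for num in nums:
        nums = 13 * (nums + buf)
        record(buf)
    record(nums)
    if nums <= 24:
        num = 38
        num = buf
    else:
        buf = log(40)
    buf = buf - (num - buf + 16 * nums)
    nums = buf
    buf = buf - (12 < buf)
    return nums

buf = buf - (12 < buf)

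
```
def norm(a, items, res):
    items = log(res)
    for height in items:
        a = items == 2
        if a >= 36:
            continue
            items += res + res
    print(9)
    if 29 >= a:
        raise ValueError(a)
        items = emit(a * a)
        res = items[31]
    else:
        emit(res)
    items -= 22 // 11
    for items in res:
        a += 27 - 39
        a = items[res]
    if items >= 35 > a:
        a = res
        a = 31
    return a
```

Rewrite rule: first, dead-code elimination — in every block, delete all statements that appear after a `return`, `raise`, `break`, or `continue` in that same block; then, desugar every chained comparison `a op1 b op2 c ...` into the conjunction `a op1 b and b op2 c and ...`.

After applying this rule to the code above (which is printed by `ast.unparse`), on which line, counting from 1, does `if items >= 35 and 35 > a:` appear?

16

Transformed code:
def norm(a, items, res):
    items = log(res)
    for height in items:
        a = items == 2
        if a >= 36:
            continue
    print(9)
    if 29 >= a:
        raise ValueError(a)
    else:
        emit(res)
    items -= 22 // 11
    for items in res:
        a += 27 - 39
        a = items[res]
    if items >= 35 and 35 > a:
        a = res
        a = 31
    return a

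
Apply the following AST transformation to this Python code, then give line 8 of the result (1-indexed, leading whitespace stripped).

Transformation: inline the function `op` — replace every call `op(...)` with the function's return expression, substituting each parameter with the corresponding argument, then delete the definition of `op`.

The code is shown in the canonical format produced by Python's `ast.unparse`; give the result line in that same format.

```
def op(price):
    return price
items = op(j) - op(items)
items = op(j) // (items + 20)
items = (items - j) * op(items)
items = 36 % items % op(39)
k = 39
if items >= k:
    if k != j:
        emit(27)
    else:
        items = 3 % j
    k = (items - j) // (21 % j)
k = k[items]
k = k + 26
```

emit(27)

Transformed code:
items = j - items
items = j // (items + 20)
items = (items - j) * items
items = 36 % items % 39
k = 39
if items >= k:
    if k != j:
        emit(27)
    else:
        items = 3 % j
    k = (items - j) // (21 % j)
k = k[items]
k = k + 26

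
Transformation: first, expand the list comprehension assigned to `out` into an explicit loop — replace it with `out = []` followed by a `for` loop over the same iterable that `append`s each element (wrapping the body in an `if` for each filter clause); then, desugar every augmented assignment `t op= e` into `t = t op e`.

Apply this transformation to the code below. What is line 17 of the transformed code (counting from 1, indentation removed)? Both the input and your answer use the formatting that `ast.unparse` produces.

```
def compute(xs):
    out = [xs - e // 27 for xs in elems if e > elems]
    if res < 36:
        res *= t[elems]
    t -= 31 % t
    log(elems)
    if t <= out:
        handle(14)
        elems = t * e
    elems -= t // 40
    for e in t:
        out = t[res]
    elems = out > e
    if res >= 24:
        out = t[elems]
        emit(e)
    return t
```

Transformed code:
def compute(xs):
    out = []
    for xs in elems:
        if e > elems:
            out.append(xs - e // 27)
    if res < 36:
        res = res * t[elems]
    t = t - 31 % t
    log(elems)
    if t <= out:
        handle(14)
        elems = t * e
    elems = elems - t // 40
    for e in t:
        out = t[res]
    elems = out > e
    if res >= 24:
        out = t[elems]
        emit(e)
    return t

if res >= 24:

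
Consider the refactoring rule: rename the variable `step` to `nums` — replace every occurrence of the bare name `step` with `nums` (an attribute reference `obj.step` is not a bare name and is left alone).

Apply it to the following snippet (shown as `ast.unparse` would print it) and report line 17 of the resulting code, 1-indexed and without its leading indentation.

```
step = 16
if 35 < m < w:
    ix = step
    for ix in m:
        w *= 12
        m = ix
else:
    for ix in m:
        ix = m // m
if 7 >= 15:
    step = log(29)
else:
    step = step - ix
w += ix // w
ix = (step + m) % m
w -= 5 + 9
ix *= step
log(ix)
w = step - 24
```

ix *= nums

Transformed code:
nums = 16
if 35 < m < w:
    ix = nums
    for ix in m:
        w *= 12
        m = ix
else:
    for ix in m:
        ix = m // m
if 7 >= 15:
    nums = log(29)
else:
    nums = nums - ix
w += ix // w
ix = (nums + m) % m
w -= 5 + 9
ix *= nums
log(ix)
w = nums - 24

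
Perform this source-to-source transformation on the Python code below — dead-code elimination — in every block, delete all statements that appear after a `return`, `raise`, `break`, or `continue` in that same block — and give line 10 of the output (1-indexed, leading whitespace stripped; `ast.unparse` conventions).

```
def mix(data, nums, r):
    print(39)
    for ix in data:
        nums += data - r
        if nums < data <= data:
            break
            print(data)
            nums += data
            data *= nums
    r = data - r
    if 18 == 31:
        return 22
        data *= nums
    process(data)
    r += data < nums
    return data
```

Transformed code:
def mix(data, nums, r):
    print(39)
    for ix in data:
        nums += data - r
        if nums < data <= data:
            break
    r = data - r
    if 18 == 31:
        return 22
    process(data)
    r += data < nums
    return data

process(data)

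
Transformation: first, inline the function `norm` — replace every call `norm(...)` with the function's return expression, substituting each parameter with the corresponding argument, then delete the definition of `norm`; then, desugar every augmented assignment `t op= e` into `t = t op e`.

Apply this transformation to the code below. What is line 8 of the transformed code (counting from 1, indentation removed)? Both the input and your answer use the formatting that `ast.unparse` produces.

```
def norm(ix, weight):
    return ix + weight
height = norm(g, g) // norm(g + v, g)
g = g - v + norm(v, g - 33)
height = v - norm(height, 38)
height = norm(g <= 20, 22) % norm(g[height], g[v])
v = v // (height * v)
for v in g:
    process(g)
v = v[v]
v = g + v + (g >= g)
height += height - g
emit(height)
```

Transformed code:
height = (g + g) // (g + v + g)
g = g - v + (v + (g - 33))
height = v - (height + 38)
height = ((g <= 20) + 22) % (g[height] + g[v])
v = v // (height * v)
for v in g:
    process(g)
v = v[v]
v = g + v + (g >= g)
height = height + (height - g)
emit(height)

v = v[v]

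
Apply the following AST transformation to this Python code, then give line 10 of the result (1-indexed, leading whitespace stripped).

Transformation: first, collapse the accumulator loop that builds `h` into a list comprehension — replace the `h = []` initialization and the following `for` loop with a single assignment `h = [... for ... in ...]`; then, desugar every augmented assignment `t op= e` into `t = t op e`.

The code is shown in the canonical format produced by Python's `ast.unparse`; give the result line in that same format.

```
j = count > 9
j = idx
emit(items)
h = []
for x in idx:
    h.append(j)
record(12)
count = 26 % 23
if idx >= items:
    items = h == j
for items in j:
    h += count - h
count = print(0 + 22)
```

Transformed code:
j = count > 9
j = idx
emit(items)
h = [j for x in idx]
record(12)
count = 26 % 23
if idx >= items:
    items = h == j
for items in j:
    h = h + (count - h)
count = print(0 + 22)

h = h + (count - h)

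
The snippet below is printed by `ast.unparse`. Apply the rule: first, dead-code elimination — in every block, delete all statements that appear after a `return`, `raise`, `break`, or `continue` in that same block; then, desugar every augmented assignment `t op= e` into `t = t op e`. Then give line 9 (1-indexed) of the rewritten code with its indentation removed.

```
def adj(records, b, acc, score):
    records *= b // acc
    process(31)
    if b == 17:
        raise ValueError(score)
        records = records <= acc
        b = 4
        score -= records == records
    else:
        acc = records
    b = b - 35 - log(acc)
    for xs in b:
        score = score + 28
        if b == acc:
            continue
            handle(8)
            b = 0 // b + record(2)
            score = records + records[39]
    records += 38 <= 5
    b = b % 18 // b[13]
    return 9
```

Transformed code:
def adj(records, b, acc, score):
    records = records * (b // acc)
    process(31)
    if b == 17:
        raise ValueError(score)
    else:
        acc = records
    b = b - 35 - log(acc)
    for xs in b:
        score = score + 28
        if b == acc:
            continue
    records = records + (38 <= 5)
    b = b % 18 // b[13]
    return 9

for xs in b:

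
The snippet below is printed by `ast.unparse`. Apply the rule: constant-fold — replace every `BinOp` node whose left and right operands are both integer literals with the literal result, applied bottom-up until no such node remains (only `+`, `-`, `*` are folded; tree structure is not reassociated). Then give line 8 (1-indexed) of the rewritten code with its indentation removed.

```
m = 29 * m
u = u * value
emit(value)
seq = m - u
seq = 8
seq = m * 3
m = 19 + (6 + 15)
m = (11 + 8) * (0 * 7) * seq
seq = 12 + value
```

m = 0 * seq

Transformed code:
m = 29 * m
u = u * value
emit(value)
seq = m - u
seq = 8
seq = m * 3
m = 40
m = 0 * seq
seq = 12 + value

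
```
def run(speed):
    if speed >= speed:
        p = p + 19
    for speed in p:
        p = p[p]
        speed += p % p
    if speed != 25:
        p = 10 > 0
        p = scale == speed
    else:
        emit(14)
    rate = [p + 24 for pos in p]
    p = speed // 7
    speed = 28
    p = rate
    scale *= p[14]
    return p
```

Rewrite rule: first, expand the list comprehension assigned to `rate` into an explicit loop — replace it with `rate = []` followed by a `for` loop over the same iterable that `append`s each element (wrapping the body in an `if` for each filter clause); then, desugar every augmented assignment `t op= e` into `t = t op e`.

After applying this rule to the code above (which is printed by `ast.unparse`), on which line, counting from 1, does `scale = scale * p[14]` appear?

18

Transformed code:
def run(speed):
    if speed >= speed:
        p = p + 19
    for speed in p:
        p = p[p]
        speed = speed + p % p
    if speed != 25:
        p = 10 > 0
        p = scale == speed
    else:
        emit(14)
    rate = []
    for pos in p:
        rate.append(p + 24)
    p = speed // 7
    speed = 28
    p = rate
    scale = scale * p[14]
    return p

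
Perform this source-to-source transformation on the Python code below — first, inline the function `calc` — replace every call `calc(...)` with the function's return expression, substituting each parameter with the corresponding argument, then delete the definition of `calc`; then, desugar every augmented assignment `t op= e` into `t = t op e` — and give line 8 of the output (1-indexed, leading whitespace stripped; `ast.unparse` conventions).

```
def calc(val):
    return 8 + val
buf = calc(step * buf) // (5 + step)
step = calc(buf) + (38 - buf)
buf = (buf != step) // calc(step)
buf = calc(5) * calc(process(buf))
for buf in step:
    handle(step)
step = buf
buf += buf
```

buf = buf + buf

Transformed code:
buf = (8 + step * buf) // (5 + step)
step = 8 + buf + (38 - buf)
buf = (buf != step) // (8 + step)
buf = (8 + 5) * (8 + process(buf))
for buf in step:
    handle(step)
step = buf
buf = buf + buf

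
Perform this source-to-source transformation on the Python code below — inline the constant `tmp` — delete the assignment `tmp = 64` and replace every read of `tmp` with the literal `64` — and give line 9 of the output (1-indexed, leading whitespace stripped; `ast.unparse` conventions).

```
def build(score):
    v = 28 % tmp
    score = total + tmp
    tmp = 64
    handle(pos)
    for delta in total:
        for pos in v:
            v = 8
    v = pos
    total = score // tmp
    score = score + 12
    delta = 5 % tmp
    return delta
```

total = score // 64

Transformed code:
def build(score):
    v = 28 % 64
    score = total + 64
    handle(pos)
    for delta in total:
        for pos in v:
            v = 8
    v = pos
    total = score // 64
    score = score + 12
    delta = 5 % 64
    return delta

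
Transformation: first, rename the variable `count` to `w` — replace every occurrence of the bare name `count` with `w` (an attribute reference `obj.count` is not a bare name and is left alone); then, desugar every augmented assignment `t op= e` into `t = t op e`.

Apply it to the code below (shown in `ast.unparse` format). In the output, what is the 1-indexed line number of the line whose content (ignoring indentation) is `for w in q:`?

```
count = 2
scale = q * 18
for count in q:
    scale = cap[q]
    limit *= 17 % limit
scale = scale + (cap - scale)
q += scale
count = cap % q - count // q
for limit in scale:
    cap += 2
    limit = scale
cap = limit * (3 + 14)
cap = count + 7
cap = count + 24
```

3

Transformed code:
w = 2
scale = q * 18
for w in q:
    scale = cap[q]
    limit = limit * (17 % limit)
scale = scale + (cap - scale)
q = q + scale
w = cap % q - w // q
for limit in scale:
    cap = cap + 2
    limit = scale
cap = limit * (3 + 14)
cap = w + 7
cap = w + 24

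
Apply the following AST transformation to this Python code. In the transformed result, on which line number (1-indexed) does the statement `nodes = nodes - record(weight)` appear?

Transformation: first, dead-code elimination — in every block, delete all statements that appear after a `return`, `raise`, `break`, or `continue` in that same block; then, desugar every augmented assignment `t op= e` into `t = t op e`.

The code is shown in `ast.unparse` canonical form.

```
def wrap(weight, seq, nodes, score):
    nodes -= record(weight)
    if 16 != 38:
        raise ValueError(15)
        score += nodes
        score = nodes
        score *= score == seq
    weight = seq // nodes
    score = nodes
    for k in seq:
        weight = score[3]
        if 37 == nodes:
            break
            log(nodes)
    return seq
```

2

Transformed code:
def wrap(weight, seq, nodes, score):
    nodes = nodes - record(weight)
    if 16 != 38:
        raise ValueError(15)
    weight = seq // nodes
    score = nodes
    for k in seq:
        weight = score[3]
        if 37 == nodes:
            break
    return seq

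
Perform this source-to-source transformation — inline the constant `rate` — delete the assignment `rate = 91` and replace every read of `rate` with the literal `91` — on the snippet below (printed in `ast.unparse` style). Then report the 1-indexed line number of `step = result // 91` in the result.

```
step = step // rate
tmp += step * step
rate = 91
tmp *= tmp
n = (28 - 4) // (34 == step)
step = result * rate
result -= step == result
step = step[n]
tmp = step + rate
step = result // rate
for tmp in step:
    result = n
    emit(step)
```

9

Transformed code:
step = step // 91
tmp += step * step
tmp *= tmp
n = (28 - 4) // (34 == step)
step = result * 91
result -= step == result
step = step[n]
tmp = step + 91
step = result // 91
for tmp in step:
    result = n
    emit(step)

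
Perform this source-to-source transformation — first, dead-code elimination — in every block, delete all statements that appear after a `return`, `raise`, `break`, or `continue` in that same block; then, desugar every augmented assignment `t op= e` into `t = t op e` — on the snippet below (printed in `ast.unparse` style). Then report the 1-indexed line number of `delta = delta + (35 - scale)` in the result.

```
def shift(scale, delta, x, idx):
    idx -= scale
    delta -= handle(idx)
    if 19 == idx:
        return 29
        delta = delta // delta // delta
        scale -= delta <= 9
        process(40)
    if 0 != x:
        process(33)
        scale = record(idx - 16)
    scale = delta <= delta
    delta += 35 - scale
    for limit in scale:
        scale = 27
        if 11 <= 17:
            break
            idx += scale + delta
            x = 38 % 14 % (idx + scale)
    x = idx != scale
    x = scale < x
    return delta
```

10

Transformed code:
def shift(scale, delta, x, idx):
    idx = idx - scale
    delta = delta - handle(idx)
    if 19 == idx:
        return 29
    if 0 != x:
        process(33)
        scale = record(idx - 16)
    scale = delta <= delta
    delta = delta + (35 - scale)
    for limit in scale:
        scale = 27
        if 11 <= 17:
            break
    x = idx != scale
    x = scale < x
    return delta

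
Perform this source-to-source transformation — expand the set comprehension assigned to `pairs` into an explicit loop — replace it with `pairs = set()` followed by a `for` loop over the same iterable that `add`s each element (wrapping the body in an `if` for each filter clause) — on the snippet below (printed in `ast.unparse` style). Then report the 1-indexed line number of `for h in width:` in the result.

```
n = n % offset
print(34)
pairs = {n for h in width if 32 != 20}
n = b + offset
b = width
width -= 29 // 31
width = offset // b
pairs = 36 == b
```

Transformed code:
n = n % offset
print(34)
pairs = set()
for h in width:
    if 32 != 20:
        pairs.add(n)
n = b + offset
b = width
width -= 29 // 31
width = offset // b
pairs = 36 == b

4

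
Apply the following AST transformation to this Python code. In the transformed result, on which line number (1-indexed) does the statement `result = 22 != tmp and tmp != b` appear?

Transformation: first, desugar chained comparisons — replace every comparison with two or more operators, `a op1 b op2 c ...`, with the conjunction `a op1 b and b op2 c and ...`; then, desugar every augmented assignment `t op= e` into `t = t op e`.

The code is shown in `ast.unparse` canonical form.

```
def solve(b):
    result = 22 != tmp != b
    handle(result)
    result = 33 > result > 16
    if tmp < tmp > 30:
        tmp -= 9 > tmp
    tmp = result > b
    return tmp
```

Transformed code:
def solve(b):
    result = 22 != tmp and tmp != b
    handle(result)
    result = 33 > result and result > 16
    if tmp < tmp and tmp > 30:
        tmp = tmp - (9 > tmp)
    tmp = result > b
    return tmp

2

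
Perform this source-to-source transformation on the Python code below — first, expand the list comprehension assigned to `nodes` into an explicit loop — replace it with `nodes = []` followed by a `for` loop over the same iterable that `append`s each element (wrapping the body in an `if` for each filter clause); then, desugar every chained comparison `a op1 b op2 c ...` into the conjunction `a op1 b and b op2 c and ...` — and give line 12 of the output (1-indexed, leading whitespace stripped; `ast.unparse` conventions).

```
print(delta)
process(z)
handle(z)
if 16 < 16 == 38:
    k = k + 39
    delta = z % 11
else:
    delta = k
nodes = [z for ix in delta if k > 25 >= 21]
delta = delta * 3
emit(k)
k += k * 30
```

nodes.append(z)

Transformed code:
print(delta)
process(z)
handle(z)
if 16 < 16 and 16 == 38:
    k = k + 39
    delta = z % 11
else:
    delta = k
nodes = []
for ix in delta:
    if k > 25 and 25 >= 21:
        nodes.append(z)
delta = delta * 3
emit(k)
k += k * 30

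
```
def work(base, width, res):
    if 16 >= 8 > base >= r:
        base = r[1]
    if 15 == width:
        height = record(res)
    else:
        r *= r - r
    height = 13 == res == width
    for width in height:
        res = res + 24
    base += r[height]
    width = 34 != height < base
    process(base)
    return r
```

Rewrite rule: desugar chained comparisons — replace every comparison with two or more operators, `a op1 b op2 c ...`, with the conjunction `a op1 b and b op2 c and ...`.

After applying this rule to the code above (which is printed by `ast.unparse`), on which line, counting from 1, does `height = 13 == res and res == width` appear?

8

Transformed code:
def work(base, width, res):
    if 16 >= 8 and 8 > base and (base >= r):
        base = r[1]
    if 15 == width:
        height = record(res)
    else:
        r *= r - r
    height = 13 == res and res == width
    for width in height:
        res = res + 24
    base += r[height]
    width = 34 != height and height < base
    process(base)
    return r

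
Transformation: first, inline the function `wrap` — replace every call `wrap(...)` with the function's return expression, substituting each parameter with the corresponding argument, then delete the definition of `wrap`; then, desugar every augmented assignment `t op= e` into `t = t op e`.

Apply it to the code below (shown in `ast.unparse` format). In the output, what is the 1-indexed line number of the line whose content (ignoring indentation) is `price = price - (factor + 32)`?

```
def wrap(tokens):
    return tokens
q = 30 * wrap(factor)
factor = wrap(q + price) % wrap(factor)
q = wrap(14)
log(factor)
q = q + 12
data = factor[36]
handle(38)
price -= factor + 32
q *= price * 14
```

Transformed code:
q = 30 * factor
factor = (q + price) % factor
q = 14
log(factor)
q = q + 12
data = factor[36]
handle(38)
price = price - (factor + 32)
q = q * (price * 14)

8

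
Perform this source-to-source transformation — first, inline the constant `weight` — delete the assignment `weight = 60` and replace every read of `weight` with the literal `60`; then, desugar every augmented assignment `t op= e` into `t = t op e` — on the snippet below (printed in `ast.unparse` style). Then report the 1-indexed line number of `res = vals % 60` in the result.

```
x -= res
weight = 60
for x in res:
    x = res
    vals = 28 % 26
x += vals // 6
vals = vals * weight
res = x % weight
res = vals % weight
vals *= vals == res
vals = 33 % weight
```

Transformed code:
x = x - res
for x in res:
    x = res
    vals = 28 % 26
x = x + vals // 6
vals = vals * 60
res = x % 60
res = vals % 60
vals = vals * (vals == res)
vals = 33 % 60

8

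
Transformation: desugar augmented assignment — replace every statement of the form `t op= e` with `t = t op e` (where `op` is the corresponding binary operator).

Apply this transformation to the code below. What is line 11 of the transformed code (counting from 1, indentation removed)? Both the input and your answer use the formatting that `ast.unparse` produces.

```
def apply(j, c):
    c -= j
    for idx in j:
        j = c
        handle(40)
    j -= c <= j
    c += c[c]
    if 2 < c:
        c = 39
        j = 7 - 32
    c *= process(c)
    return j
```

c = c * process(c)

Transformed code:
def apply(j, c):
    c = c - j
    for idx in j:
        j = c
        handle(40)
    j = j - (c <= j)
    c = c + c[c]
    if 2 < c:
        c = 39
        j = 7 - 32
    c = c * process(c)
    return j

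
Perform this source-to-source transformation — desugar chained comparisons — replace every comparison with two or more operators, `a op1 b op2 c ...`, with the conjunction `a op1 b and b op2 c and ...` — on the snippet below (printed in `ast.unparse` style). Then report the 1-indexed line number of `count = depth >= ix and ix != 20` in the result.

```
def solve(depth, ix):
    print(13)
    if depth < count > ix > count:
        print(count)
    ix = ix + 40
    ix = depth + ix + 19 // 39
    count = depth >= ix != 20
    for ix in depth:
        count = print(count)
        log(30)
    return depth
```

7

Transformed code:
def solve(depth, ix):
    print(13)
    if depth < count and count > ix and (ix > count):
        print(count)
    ix = ix + 40
    ix = depth + ix + 19 // 39
    count = depth >= ix and ix != 20
    for ix in depth:
        count = print(count)
        log(30)
    return depth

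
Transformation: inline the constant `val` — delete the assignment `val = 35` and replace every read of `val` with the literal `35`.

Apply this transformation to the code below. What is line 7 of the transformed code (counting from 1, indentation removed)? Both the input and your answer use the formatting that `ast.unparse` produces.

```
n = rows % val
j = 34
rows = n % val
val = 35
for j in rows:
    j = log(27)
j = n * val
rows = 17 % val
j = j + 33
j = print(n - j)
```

Transformed code:
n = rows % 35
j = 34
rows = n % 35
for j in rows:
    j = log(27)
j = n * 35
rows = 17 % 35
j = j + 33
j = print(n - j)

rows = 17 % 35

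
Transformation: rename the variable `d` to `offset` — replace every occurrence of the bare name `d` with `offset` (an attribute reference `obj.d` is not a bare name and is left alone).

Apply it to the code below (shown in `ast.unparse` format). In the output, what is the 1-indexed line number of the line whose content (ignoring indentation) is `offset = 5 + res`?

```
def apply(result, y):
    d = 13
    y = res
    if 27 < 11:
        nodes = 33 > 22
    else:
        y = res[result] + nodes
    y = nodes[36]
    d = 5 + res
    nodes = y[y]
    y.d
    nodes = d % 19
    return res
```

Transformed code:
def apply(result, y):
    offset = 13
    y = res
    if 27 < 11:
        nodes = 33 > 22
    else:
        y = res[result] + nodes
    y = nodes[36]
    offset = 5 + res
    nodes = y[y]
    y.d
    nodes = offset % 19
    return res

9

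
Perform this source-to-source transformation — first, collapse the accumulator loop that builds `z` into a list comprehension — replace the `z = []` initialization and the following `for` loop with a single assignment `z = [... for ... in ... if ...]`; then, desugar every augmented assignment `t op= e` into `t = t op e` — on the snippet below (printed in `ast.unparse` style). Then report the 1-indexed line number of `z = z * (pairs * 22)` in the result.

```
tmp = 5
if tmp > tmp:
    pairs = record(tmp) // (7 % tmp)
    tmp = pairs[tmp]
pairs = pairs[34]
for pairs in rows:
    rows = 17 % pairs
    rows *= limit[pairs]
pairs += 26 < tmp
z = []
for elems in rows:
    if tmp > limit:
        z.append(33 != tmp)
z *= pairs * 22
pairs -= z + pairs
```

Transformed code:
tmp = 5
if tmp > tmp:
    pairs = record(tmp) // (7 % tmp)
    tmp = pairs[tmp]
pairs = pairs[34]
for pairs in rows:
    rows = 17 % pairs
    rows = rows * limit[pairs]
pairs = pairs + (26 < tmp)
z = [33 != tmp for elems in rows if tmp > limit]
z = z * (pairs * 22)
pairs = pairs - (z + pairs)

11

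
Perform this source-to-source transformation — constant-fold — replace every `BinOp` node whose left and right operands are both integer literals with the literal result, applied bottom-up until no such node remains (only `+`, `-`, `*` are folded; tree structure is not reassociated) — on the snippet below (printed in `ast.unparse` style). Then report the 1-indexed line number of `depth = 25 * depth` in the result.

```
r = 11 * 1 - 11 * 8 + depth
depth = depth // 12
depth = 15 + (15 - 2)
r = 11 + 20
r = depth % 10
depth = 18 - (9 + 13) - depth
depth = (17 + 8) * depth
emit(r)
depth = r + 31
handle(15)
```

Transformed code:
r = -77 + depth
depth = depth // 12
depth = 28
r = 31
r = depth % 10
depth = -4 - depth
depth = 25 * depth
emit(r)
depth = r + 31
handle(15)

7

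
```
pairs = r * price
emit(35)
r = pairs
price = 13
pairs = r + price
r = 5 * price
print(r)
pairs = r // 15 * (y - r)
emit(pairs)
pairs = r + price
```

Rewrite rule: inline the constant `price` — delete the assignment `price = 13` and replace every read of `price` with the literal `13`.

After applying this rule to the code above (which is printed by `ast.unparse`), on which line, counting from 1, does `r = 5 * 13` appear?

Transformed code:
pairs = r * 13
emit(35)
r = pairs
pairs = r + 13
r = 5 * 13
print(r)
pairs = r // 15 * (y - r)
emit(pairs)
pairs = r + 13

5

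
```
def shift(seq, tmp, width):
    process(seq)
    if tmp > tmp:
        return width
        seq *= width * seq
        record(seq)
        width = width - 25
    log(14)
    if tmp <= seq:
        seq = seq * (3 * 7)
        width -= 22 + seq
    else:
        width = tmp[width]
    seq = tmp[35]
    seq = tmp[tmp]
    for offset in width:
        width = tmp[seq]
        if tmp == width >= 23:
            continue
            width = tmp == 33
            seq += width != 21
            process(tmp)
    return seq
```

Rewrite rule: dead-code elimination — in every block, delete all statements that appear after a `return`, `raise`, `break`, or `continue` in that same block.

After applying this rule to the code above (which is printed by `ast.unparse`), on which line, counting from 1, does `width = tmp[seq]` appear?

Transformed code:
def shift(seq, tmp, width):
    process(seq)
    if tmp > tmp:
        return width
    log(14)
    if tmp <= seq:
        seq = seq * (3 * 7)
        width -= 22 + seq
    else:
        width = tmp[width]
    seq = tmp[35]
    seq = tmp[tmp]
    for offset in width:
        width = tmp[seq]
        if tmp == width >= 23:
            continue
    return seq

14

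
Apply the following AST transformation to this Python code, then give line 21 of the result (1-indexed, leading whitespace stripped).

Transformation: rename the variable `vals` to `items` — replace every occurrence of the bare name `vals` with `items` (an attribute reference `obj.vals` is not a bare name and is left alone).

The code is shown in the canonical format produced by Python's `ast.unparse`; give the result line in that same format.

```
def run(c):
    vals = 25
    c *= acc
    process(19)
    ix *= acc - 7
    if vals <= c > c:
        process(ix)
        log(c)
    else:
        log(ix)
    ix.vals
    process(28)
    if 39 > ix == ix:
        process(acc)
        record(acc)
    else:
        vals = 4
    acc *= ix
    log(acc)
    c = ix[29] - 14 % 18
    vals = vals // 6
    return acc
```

items = items // 6

Transformed code:
def run(c):
    items = 25
    c *= acc
    process(19)
    ix *= acc - 7
    if items <= c > c:
        process(ix)
        log(c)
    else:
        log(ix)
    ix.vals
    process(28)
    if 39 > ix == ix:
        process(acc)
        record(acc)
    else:
        items = 4
    acc *= ix
    log(acc)
    c = ix[29] - 14 % 18
    items = items // 6
    return acc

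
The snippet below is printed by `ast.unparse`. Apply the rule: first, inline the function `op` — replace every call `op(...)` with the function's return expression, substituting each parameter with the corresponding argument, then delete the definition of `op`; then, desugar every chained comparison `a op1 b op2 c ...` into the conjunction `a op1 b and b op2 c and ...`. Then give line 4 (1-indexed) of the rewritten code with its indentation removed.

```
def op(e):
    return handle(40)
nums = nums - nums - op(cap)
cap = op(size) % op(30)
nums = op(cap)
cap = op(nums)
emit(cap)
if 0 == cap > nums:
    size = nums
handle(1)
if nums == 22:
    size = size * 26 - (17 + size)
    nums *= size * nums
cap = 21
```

cap = handle(40)

Transformed code:
nums = nums - nums - handle(40)
cap = handle(40) % handle(40)
nums = handle(40)
cap = handle(40)
emit(cap)
if 0 == cap and cap > nums:
    size = nums
handle(1)
if nums == 22:
    size = size * 26 - (17 + size)
    nums *= size * nums
cap = 21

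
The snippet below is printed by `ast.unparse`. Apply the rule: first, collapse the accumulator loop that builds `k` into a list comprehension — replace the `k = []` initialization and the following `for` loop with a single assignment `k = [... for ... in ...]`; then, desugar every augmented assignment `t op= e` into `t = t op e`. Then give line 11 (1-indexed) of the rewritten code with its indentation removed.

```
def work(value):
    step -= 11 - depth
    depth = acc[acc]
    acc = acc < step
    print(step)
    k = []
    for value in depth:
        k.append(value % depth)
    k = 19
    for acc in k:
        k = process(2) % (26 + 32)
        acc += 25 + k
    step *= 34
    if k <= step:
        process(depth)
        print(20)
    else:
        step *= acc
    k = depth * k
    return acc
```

Transformed code:
def work(value):
    step = step - (11 - depth)
    depth = acc[acc]
    acc = acc < step
    print(step)
    k = [value % depth for value in depth]
    k = 19
    for acc in k:
        k = process(2) % (26 + 32)
        acc = acc + (25 + k)
    step = step * 34
    if k <= step:
        process(depth)
        print(20)
    else:
        step = step * acc
    k = depth * k
    return acc

step = step * 34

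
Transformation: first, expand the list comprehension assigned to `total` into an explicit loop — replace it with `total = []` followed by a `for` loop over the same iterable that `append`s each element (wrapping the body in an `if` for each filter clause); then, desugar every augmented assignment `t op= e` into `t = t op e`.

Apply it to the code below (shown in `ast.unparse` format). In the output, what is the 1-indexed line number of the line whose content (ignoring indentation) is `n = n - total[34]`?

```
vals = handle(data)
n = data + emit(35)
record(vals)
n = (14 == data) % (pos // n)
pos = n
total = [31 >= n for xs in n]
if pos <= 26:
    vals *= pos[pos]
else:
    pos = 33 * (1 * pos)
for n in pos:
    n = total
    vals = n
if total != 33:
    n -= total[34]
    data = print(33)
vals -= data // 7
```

Transformed code:
vals = handle(data)
n = data + emit(35)
record(vals)
n = (14 == data) % (pos // n)
pos = n
total = []
for xs in n:
    total.append(31 >= n)
if pos <= 26:
    vals = vals * pos[pos]
else:
    pos = 33 * (1 * pos)
for n in pos:
    n = total
    vals = n
if total != 33:
    n = n - total[34]
    data = print(33)
vals = vals - data // 7

17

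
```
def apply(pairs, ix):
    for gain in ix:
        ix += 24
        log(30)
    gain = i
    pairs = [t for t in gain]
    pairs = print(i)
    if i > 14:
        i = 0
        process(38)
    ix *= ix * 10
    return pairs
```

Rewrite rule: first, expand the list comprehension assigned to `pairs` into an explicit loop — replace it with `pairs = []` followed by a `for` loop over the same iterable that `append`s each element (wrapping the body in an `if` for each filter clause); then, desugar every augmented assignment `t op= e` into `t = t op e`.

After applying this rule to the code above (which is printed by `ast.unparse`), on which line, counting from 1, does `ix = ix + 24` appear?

Transformed code:
def apply(pairs, ix):
    for gain in ix:
        ix = ix + 24
        log(30)
    gain = i
    pairs = []
    for t in gain:
        pairs.append(t)
    pairs = print(i)
    if i > 14:
        i = 0
        process(38)
    ix = ix * (ix * 10)
    return pairs

3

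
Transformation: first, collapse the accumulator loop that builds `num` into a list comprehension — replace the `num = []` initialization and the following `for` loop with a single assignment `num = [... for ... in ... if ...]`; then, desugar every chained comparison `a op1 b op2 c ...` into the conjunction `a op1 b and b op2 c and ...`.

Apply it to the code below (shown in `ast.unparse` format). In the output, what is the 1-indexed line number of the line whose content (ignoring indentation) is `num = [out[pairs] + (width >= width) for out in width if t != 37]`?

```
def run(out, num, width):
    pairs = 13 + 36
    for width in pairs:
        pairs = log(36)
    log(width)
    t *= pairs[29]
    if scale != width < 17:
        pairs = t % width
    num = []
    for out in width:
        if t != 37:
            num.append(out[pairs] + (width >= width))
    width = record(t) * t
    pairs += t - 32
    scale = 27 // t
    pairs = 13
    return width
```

Transformed code:
def run(out, num, width):
    pairs = 13 + 36
    for width in pairs:
        pairs = log(36)
    log(width)
    t *= pairs[29]
    if scale != width and width < 17:
        pairs = t % width
    num = [out[pairs] + (width >= width) for out in width if t != 37]
    width = record(t) * t
    pairs += t - 32
    scale = 27 // t
    pairs = 13
    return width

9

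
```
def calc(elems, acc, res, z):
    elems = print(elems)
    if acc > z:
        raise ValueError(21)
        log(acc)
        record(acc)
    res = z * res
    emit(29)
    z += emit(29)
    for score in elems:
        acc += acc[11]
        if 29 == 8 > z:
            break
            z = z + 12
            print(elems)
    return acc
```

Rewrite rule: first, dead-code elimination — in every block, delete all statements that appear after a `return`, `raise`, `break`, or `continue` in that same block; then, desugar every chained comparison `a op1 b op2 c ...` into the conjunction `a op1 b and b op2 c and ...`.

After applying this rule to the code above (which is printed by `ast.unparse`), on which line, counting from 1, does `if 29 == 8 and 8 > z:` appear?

10

Transformed code:
def calc(elems, acc, res, z):
    elems = print(elems)
    if acc > z:
        raise ValueError(21)
    res = z * res
    emit(29)
    z += emit(29)
    for score in elems:
        acc += acc[11]
        if 29 == 8 and 8 > z:
            break
    return acc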